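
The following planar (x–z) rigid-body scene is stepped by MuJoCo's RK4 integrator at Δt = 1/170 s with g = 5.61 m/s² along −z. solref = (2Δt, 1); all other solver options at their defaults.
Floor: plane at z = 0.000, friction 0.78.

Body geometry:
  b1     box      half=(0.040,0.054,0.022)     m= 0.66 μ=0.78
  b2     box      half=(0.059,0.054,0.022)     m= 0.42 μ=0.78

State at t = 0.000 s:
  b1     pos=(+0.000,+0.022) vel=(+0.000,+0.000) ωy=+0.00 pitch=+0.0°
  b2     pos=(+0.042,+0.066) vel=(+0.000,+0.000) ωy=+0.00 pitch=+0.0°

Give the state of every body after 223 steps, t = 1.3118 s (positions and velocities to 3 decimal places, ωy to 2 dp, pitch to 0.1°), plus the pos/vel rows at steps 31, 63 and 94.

State at t = 1.3118 s:
  b1     pos=(+0.000,+0.022) vel=(+0.000,+0.000) ωy=+0.00 pitch=+0.0°
  b2     pos=(+0.057,+0.058) vel=(+0.000,+0.000) ωy=-0.01 pitch=+45.8°

Key-timestep trajectory:
   step    t(s)  b1.x    b1.z    b1.vx   b1.vz   b2.x    b2.z    b2.vx   b2.vz 
     31  0.1824   +0.000  +0.022  +0.000  +0.000   +0.045  +0.066  +0.035  -0.008
     63  0.3706   +0.000  +0.022  +0.000  +0.000   +0.059  +0.057  +0.107  +0.049
     94  0.5529   +0.000  +0.022  +0.000  +0.000   +0.060  +0.059  -0.102  -0.037


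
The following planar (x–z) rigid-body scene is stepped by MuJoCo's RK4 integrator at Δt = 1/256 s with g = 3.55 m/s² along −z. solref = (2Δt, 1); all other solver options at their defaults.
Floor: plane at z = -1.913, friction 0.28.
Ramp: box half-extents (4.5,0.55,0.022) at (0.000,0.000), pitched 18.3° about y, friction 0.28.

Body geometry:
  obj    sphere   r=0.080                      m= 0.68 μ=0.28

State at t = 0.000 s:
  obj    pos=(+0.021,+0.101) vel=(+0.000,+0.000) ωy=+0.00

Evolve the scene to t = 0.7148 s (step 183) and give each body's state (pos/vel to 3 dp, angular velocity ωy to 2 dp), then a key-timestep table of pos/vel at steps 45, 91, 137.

State at t = 0.7148 s:
  obj    pos=(+0.214,+0.037) vel=(+0.540,-0.179) ωy=+7.11

Key-timestep trajectory:
   step    t(s)  obj.x    obj.z    obj.vx   obj.vz 
     45  0.1758   +0.033  +0.097  +0.133  -0.044
     91  0.3555   +0.069  +0.085  +0.269  -0.089
    137  0.5352   +0.129  +0.065  +0.405  -0.134


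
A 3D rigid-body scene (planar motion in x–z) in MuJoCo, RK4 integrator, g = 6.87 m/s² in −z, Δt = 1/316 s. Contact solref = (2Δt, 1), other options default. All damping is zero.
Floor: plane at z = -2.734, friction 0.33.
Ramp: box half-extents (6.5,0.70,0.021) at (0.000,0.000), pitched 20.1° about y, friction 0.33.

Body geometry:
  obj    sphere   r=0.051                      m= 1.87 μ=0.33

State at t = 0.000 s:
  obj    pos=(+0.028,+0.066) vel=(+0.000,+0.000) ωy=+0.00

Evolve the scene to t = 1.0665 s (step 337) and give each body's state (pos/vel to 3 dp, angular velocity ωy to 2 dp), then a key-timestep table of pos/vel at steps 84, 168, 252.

State at t = 1.0665 s:
  obj    pos=(+0.929,-0.263) vel=(+1.689,-0.618) ωy=+35.26

Key-timestep trajectory:
   step    t(s)  obj.x    obj.z    obj.vx   obj.vz 
     84  0.2658   +0.084  +0.046  +0.421  -0.154
    168  0.5316   +0.252  -0.016  +0.842  -0.308
    252  0.7975   +0.532  -0.118  +1.263  -0.462


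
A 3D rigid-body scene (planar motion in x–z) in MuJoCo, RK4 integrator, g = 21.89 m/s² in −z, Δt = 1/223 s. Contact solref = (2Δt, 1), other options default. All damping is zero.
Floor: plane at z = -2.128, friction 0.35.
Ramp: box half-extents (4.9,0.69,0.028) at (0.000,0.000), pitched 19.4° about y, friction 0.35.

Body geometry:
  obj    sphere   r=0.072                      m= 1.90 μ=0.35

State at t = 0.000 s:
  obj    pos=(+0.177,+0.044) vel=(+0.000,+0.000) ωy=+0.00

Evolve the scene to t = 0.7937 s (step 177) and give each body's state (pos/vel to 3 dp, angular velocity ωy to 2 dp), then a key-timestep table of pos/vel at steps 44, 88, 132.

State at t = 0.7937 s:
  obj    pos=(+1.720,-0.500) vel=(+3.888,-1.369) ωy=+57.24

Key-timestep trajectory:
   step    t(s)  obj.x    obj.z    obj.vx   obj.vz 
     44  0.1973   +0.272  +0.010  +0.967  -0.340
     88  0.3946   +0.558  -0.091  +1.933  -0.681
    132  0.5919   +1.035  -0.259  +2.900  -1.021


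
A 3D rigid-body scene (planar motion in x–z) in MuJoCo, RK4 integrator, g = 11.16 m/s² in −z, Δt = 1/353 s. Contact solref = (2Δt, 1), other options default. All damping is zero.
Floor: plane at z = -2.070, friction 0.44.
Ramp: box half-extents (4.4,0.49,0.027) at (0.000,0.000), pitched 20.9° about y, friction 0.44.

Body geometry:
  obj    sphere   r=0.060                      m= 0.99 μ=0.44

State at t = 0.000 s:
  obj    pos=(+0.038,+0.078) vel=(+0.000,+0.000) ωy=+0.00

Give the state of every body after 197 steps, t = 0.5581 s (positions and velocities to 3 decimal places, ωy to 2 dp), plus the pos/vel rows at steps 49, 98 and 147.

State at t = 0.5581 s:
  obj    pos=(+0.452,-0.079) vel=(+1.483,-0.566) ωy=+26.44

Key-timestep trajectory:
   step    t(s)  obj.x    obj.z    obj.vx   obj.vz 
     49  0.1388   +0.064  +0.069  +0.369  -0.141
     98  0.2776   +0.141  +0.039  +0.738  -0.282
    147  0.4164   +0.269  -0.009  +1.106  -0.422


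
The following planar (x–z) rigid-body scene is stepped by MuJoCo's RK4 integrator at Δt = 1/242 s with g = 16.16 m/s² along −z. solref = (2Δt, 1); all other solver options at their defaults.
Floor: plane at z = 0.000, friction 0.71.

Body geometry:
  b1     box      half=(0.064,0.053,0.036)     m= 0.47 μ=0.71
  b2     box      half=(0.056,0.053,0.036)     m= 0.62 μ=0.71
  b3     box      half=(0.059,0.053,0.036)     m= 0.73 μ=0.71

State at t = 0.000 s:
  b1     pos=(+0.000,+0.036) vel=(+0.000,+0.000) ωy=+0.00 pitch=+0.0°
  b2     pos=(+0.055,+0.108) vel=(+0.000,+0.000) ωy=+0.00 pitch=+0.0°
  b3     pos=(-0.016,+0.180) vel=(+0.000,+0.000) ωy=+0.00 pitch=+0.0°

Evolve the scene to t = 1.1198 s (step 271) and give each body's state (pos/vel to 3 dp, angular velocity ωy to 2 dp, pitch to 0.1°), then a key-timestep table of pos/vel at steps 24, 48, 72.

State at t = 1.1198 s:
  b1     pos=(+0.000,+0.036) vel=(+0.000,+0.000) ωy=+0.00 pitch=+0.0°
  b2     pos=(+0.055,+0.108) vel=(+0.000,+0.000) ωy=+0.00 pitch=+0.1°
  b3     pos=(-0.155,+0.036) vel=(+0.000,+0.000) ωy=+0.00 pitch=+180.0°

Key-timestep trajectory:
   step    t(s)  b1.x    b1.z    b1.vx   b1.vz   b2.x    b2.z    b2.vx   b2.vz   b3.x    b3.z    b3.vx   b3.vz 
     24  0.0992   +0.000  +0.036  +0.000  +0.000   +0.055  +0.108  +0.001  +0.000   -0.030  +0.170  -0.273  -0.293
     48  0.1983   +0.000  +0.036  +0.001  +0.000   +0.055  +0.108  +0.001  +0.000   -0.070  +0.133  -0.580  -0.307
     72  0.2975   +0.000  +0.036  +0.000  +0.000   +0.055  +0.108  +0.000  +0.000   -0.135  +0.074  -0.667  -1.305


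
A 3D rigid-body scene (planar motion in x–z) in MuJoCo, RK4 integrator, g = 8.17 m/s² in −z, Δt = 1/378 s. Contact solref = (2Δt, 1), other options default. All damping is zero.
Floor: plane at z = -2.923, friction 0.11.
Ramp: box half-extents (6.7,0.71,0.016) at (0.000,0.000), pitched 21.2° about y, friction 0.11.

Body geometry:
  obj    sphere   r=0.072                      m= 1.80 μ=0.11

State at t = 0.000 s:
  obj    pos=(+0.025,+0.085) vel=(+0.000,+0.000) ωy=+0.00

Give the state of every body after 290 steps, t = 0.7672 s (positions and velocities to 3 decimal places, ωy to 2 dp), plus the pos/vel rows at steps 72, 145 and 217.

State at t = 0.7672 s:
  obj    pos=(+0.606,-0.141) vel=(+1.513,-0.594) ωy=+22.26

Key-timestep trajectory:
   step    t(s)  obj.x    obj.z    obj.vx   obj.vz 
     72  0.1905   +0.061  +0.071  +0.377  -0.145
    145  0.3836   +0.170  +0.028  +0.758  -0.292
    217  0.5741   +0.351  -0.042  +1.133  -0.444


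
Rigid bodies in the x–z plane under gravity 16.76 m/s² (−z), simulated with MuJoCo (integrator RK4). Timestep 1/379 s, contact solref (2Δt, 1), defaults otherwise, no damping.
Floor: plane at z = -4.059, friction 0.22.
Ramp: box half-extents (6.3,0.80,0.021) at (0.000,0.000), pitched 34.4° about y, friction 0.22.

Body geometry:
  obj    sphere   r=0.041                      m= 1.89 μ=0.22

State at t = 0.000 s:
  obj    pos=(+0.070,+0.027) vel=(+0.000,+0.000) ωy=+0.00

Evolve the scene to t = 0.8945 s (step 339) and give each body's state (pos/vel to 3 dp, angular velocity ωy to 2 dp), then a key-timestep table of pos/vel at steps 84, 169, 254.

State at t = 0.8945 s:
  obj    pos=(+2.303,-1.502) vel=(+4.992,-3.418) ωy=+147.53

Key-timestep trajectory:
   step    t(s)  obj.x    obj.z    obj.vx   obj.vz 
     84  0.2216   +0.207  -0.067  +1.237  -0.847
    169  0.4459   +0.625  -0.353  +2.489  -1.704
    254  0.6702   +1.324  -0.831  +3.740  -2.561


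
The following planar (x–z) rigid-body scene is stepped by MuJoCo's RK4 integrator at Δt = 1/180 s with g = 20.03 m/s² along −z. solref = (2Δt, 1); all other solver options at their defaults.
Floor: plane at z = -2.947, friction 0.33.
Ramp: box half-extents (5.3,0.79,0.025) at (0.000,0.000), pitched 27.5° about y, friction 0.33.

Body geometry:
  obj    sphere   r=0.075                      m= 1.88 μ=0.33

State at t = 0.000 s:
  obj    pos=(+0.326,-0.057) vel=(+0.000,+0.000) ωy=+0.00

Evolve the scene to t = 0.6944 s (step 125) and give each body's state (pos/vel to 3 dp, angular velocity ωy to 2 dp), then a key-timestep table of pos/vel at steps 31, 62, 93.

State at t = 0.6944 s:
  obj    pos=(+1.739,-0.793) vel=(+4.070,-2.118) ωy=+61.16

Key-timestep trajectory:
   step    t(s)  obj.x    obj.z    obj.vx   obj.vz 
     31  0.1722   +0.413  -0.102  +1.010  -0.526
     62  0.3444   +0.674  -0.238  +2.019  -1.051
     93  0.5167   +1.108  -0.464  +3.028  -1.576


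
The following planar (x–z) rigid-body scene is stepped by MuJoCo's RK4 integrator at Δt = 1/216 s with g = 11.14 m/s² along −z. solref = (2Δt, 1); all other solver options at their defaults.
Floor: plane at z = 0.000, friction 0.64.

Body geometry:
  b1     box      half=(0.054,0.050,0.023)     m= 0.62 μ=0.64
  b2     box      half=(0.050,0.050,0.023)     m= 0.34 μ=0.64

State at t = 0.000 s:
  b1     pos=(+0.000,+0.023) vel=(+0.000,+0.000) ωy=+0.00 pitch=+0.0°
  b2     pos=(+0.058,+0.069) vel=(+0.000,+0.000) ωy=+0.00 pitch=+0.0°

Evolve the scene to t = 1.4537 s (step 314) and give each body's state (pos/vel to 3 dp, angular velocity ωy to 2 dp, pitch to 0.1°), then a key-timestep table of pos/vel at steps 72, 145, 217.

State at t = 1.4537 s:
  b1     pos=(+0.000,+0.023) vel=(+0.000,+0.000) ωy=+0.00 pitch=+0.0°
  b2     pos=(+0.107,+0.050) vel=(+0.000,+0.000) ωy=+0.00 pitch=+90.0°

Key-timestep trajectory:
   step    t(s)  b1.x    b1.z    b1.vx   b1.vz   b2.x    b2.z    b2.vx   b2.vz 
     72  0.3333   +0.000  +0.023  +0.000  +0.000   +0.111  +0.051  +0.209  +0.118
    145  0.6713   +0.000  +0.023  +0.000  +0.000   +0.127  +0.055  -0.023  -0.001
    217  1.0046   +0.000  +0.023  +0.000  +0.000   +0.102  +0.052  +0.127  -0.045


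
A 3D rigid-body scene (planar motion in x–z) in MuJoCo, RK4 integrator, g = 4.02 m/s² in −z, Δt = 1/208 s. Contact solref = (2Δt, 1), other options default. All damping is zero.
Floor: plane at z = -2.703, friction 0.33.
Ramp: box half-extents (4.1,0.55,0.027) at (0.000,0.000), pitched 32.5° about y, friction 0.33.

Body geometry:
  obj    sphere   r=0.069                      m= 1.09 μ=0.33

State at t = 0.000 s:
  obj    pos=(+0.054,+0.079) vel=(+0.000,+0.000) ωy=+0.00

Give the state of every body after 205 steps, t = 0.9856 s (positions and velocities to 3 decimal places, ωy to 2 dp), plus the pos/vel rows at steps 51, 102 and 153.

State at t = 0.9856 s:
  obj    pos=(+0.686,-0.323) vel=(+1.283,-0.817) ωy=+22.03

Key-timestep trajectory:
   step    t(s)  obj.x    obj.z    obj.vx   obj.vz 
     51  0.2452   +0.093  +0.054  +0.319  -0.203
    102  0.4904   +0.211  -0.020  +0.638  -0.407
    153  0.7356   +0.406  -0.145  +0.957  -0.610


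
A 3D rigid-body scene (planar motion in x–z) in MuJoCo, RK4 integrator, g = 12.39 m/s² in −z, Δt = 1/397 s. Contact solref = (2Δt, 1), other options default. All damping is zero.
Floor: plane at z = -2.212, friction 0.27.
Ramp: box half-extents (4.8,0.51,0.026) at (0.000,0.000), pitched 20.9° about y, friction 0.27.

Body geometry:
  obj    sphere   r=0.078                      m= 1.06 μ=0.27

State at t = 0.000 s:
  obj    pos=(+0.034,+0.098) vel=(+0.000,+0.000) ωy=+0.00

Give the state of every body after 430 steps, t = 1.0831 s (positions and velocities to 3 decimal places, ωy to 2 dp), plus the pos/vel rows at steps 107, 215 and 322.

State at t = 1.0831 s:
  obj    pos=(+1.764,-0.562) vel=(+3.195,-1.220) ωy=+43.84

Key-timestep trajectory:
   step    t(s)  obj.x    obj.z    obj.vx   obj.vz 
    107  0.2695   +0.141  +0.057  +0.795  -0.304
    215  0.5416   +0.467  -0.067  +1.597  -0.610
    322  0.8111   +1.004  -0.272  +2.392  -0.914


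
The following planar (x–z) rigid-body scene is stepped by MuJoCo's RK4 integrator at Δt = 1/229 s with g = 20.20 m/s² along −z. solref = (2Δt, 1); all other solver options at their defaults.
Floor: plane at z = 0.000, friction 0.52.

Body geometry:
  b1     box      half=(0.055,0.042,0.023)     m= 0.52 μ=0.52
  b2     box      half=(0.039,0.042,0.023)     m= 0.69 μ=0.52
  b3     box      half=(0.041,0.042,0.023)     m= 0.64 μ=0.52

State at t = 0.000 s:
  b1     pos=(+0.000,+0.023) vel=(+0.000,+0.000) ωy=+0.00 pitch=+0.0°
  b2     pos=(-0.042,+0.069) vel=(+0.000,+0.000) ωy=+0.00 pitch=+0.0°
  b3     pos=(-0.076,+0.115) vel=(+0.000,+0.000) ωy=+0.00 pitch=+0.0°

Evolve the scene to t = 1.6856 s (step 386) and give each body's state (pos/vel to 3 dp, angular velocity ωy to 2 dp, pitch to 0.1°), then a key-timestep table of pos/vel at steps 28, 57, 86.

State at t = 1.6856 s:
  b1     pos=(+0.000,+0.023) vel=(+0.000,+0.000) ωy=+0.00 pitch=+0.0°
  b2     pos=(-0.087,+0.039) vel=(+0.000,+0.000) ωy=+0.00 pitch=-90.0°
  b3     pos=(-0.220,+0.023) vel=(+0.000,+0.000) ωy=+0.00 pitch=+180.0°

Key-timestep trajectory:
   step    t(s)  b1.x    b1.z    b1.vx   b1.vz   b2.x    b2.z    b2.vx   b2.vz   b3.x    b3.z    b3.vx   b3.vz 
     28  0.1223   +0.000  +0.023  +0.001  +0.000   -0.047  +0.071  -0.115  +0.036   -0.091  +0.109  -0.289  -0.158
     57  0.2489   +0.000  +0.023  +0.000  +0.000   -0.084  +0.038  -0.587  -0.574   -0.152  +0.041  -0.661  -0.239
     86  0.3755   +0.000  +0.023  +0.000  +0.000   -0.086  +0.040  -0.040  -0.008   -0.197  +0.042  -0.433  -0.199


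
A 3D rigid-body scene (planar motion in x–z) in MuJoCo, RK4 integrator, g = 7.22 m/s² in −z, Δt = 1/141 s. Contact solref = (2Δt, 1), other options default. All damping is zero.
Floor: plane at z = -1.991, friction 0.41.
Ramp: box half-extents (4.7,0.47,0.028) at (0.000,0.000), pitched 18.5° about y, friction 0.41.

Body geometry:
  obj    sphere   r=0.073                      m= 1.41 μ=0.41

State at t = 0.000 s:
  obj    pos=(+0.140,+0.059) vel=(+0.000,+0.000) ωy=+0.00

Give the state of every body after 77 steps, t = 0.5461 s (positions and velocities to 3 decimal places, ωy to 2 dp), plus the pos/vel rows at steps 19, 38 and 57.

State at t = 0.5461 s:
  obj    pos=(+0.372,-0.018) vel=(+0.848,-0.284) ωy=+12.24

Key-timestep trajectory:
   step    t(s)  obj.x    obj.z    obj.vx   obj.vz 
     19  0.1348   +0.154  +0.055  +0.209  -0.070
     38  0.2695   +0.197  +0.041  +0.418  -0.140
     57  0.4043   +0.267  +0.017  +0.627  -0.210


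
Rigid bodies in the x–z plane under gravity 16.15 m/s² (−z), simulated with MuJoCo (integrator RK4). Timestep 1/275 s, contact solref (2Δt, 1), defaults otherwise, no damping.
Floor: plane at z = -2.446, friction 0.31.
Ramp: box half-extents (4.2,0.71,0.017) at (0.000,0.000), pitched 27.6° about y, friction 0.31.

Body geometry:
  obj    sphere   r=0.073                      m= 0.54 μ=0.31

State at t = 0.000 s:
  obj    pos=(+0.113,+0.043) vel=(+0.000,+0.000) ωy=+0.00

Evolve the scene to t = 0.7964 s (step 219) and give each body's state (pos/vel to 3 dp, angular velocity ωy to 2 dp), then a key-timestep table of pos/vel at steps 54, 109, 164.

State at t = 0.7964 s:
  obj    pos=(+1.615,-0.743) vel=(+3.772,-1.972) ωy=+58.29

Key-timestep trajectory:
   step    t(s)  obj.x    obj.z    obj.vx   obj.vz 
     54  0.1964   +0.204  -0.005  +0.930  -0.486
    109  0.3964   +0.485  -0.152  +1.877  -0.981
    164  0.5964   +0.955  -0.398  +2.825  -1.477


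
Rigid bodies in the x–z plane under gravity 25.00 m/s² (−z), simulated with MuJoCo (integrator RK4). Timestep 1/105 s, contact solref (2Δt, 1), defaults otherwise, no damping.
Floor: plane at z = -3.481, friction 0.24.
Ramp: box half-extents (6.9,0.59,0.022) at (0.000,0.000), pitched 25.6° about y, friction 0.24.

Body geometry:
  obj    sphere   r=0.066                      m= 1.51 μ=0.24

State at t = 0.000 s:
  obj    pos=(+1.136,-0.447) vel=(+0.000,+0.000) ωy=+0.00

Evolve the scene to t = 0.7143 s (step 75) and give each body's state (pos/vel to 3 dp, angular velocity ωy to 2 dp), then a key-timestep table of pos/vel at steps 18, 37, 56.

State at t = 0.7143 s:
  obj    pos=(+2.912,-1.297) vel=(+4.971,-2.382) ωy=+83.46

Key-timestep trajectory:
   step    t(s)  obj.x    obj.z    obj.vx   obj.vz 
     18  0.1714   +1.238  -0.496  +1.194  -0.572
     37  0.3524   +1.568  -0.654  +2.453  -1.175
     56  0.5333   +2.126  -0.921  +3.712  -1.778


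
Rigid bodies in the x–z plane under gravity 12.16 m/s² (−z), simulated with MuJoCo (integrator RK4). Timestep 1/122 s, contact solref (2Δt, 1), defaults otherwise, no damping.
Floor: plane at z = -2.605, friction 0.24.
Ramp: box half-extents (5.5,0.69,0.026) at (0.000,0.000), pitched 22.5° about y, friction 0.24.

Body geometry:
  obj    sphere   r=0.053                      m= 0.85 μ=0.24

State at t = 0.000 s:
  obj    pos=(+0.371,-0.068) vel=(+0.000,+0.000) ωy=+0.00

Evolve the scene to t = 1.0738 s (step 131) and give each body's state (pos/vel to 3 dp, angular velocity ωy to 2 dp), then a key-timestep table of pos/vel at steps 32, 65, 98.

State at t = 1.0738 s:
  obj    pos=(+2.141,-0.802) vel=(+3.297,-1.366) ωy=+67.33

Key-timestep trajectory:
   step    t(s)  obj.x    obj.z    obj.vx   obj.vz 
     32  0.2623   +0.477  -0.112  +0.806  -0.334
     65  0.5328   +0.807  -0.249  +1.636  -0.678
     98  0.8033   +1.362  -0.479  +2.467  -1.022


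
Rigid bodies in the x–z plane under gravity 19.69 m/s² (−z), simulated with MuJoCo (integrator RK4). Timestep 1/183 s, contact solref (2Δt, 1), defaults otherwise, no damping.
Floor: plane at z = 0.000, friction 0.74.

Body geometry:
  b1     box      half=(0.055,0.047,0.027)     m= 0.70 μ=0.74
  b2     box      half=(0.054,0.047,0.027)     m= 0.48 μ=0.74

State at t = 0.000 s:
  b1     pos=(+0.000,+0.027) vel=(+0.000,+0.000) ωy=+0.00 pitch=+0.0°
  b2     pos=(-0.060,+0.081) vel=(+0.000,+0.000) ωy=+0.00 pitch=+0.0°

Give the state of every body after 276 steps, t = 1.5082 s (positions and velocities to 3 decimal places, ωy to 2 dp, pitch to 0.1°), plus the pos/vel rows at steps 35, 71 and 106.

State at t = 1.5082 s:
  b1     pos=(+0.000,+0.027) vel=(+0.000,+0.000) ωy=+0.00 pitch=+0.0°
  b2     pos=(-0.111,+0.054) vel=(+0.000,+0.000) ωy=+0.00 pitch=-90.0°

Key-timestep trajectory:
   step    t(s)  b1.x    b1.z    b1.vx   b1.vz   b2.x    b2.z    b2.vx   b2.vz 
     35  0.1913   +0.000  +0.027  +0.000  +0.000   -0.096  +0.059  -0.462  -0.027
     71  0.3880   +0.000  +0.027  +0.000  +0.000   -0.130  +0.060  +0.068  -0.010
    106  0.5792   +0.000  +0.027  +0.000  +0.000   -0.110  +0.055  -0.229  -0.105


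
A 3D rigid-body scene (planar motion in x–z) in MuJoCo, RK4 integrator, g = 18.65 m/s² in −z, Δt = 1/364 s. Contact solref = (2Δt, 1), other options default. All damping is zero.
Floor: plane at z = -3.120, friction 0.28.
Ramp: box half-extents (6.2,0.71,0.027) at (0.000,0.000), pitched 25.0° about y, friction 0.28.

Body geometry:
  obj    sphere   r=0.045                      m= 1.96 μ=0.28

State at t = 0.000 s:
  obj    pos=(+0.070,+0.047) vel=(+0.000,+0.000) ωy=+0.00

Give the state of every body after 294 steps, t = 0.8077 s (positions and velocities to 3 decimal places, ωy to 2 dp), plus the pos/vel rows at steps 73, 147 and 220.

State at t = 0.8077 s:
  obj    pos=(+1.734,-0.729) vel=(+4.121,-1.922) ωy=+101.04

Key-timestep trajectory:
   step    t(s)  obj.x    obj.z    obj.vx   obj.vz 
     73  0.2005   +0.173  -0.001  +1.023  -0.477
    147  0.4038   +0.486  -0.147  +2.061  -0.961
    220  0.6044   +1.002  -0.388  +3.084  -1.438


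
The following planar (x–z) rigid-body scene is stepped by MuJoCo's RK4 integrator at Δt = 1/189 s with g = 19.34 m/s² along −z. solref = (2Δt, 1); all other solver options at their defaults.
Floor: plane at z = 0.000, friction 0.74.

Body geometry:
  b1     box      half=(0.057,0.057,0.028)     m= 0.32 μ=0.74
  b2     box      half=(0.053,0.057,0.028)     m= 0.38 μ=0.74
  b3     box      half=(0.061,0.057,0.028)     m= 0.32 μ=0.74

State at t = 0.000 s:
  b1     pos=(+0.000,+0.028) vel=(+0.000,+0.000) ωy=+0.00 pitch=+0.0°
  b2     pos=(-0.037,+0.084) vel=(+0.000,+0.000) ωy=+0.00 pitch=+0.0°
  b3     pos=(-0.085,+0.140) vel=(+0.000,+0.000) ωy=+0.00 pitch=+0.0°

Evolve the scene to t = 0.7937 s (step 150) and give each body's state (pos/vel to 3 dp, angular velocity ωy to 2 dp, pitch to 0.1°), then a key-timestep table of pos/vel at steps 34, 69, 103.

State at t = 0.7937 s:
  b1     pos=(+0.000,+0.028) vel=(+0.000,+0.000) ωy=+0.00 pitch=+0.0°
  b2     pos=(-0.093,+0.053) vel=(+0.000,+0.000) ωy=+0.00 pitch=-90.0°
  b3     pos=(-0.275,+0.028) vel=(+0.000,+0.000) ωy=+0.00 pitch=+180.0°

Key-timestep trajectory:
   step    t(s)  b1.x    b1.z    b1.vx   b1.vz   b2.x    b2.z    b2.vx   b2.vz   b3.x    b3.z    b3.vx   b3.vz 
     34  0.1799   +0.000  +0.028  +0.001  +0.000   -0.045  +0.088  -0.130  +0.049   -0.106  +0.130  -0.302  -0.195
     69  0.3651   +0.000  +0.028  +0.000  +0.000   -0.101  +0.055  -0.112  +0.120   -0.190  +0.062  -0.328  +0.176
    103  0.5450   +0.000  +0.028  +0.000  +0.000   -0.095  +0.053  -0.065  +0.040   -0.232  +0.064  -0.350  -0.127


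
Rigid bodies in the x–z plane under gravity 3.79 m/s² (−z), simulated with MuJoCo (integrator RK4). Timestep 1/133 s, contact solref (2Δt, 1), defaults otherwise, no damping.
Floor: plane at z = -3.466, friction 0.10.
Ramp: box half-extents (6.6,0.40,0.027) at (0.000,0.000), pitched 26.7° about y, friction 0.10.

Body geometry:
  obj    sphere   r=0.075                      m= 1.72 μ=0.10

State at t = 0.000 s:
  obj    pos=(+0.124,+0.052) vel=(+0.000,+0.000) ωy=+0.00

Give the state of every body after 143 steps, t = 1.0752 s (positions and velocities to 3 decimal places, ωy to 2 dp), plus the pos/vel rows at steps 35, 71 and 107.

State at t = 1.0752 s:
  obj    pos=(+0.828,-0.302) vel=(+1.307,-0.668) ωy=+12.10

Key-timestep trajectory:
   step    t(s)  obj.x    obj.z    obj.vx   obj.vz 
     35  0.2632   +0.166  +0.031  +0.321  -0.160
     71  0.5338   +0.298  -0.036  +0.648  -0.334
    107  0.8045   +0.518  -0.147  +0.983  -0.488


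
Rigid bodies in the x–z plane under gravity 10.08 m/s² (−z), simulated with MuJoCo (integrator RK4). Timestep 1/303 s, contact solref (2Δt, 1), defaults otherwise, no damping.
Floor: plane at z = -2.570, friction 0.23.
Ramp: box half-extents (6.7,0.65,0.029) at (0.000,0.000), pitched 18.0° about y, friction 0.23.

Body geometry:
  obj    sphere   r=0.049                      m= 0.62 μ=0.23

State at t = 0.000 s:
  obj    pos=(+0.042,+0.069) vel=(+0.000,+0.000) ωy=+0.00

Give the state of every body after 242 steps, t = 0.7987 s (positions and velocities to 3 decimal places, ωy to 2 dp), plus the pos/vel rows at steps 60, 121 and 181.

State at t = 0.7987 s:
  obj    pos=(+0.717,-0.151) vel=(+1.690,-0.549) ωy=+36.26

Key-timestep trajectory:
   step    t(s)  obj.x    obj.z    obj.vx   obj.vz 
     60  0.1980   +0.083  +0.055  +0.419  -0.136
    121  0.3993   +0.211  +0.014  +0.845  -0.275
    181  0.5974   +0.419  -0.054  +1.264  -0.411


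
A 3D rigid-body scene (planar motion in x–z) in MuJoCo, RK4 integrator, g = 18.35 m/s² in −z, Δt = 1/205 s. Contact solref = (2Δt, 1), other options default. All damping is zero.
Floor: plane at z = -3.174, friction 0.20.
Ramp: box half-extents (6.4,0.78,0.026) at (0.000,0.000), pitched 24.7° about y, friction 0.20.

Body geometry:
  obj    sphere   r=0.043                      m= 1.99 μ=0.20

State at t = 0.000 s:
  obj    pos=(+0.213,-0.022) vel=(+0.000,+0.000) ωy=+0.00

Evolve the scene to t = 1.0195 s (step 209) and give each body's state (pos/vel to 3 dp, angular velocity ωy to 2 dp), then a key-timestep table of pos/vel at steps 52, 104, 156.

State at t = 1.0195 s:
  obj    pos=(+2.799,-1.212) vel=(+5.073,-2.333) ωy=+129.83

Key-timestep trajectory:
   step    t(s)  obj.x    obj.z    obj.vx   obj.vz 
     52  0.2537   +0.373  -0.096  +1.263  -0.581
    104  0.5073   +0.854  -0.317  +2.525  -1.161
    156  0.7610   +1.654  -0.685  +3.787  -1.742


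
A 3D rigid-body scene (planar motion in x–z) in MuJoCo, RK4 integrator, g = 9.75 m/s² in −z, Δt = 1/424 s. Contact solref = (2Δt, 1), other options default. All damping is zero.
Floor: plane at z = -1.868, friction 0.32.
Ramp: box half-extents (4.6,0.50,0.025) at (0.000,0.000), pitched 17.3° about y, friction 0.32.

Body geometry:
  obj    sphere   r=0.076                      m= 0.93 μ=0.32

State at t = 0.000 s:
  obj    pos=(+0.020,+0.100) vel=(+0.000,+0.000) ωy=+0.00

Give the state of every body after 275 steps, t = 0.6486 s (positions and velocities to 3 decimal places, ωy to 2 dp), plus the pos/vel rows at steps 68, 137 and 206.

State at t = 0.6486 s:
  obj    pos=(+0.436,-0.030) vel=(+1.282,-0.399) ωy=+17.67

Key-timestep trajectory:
   step    t(s)  obj.x    obj.z    obj.vx   obj.vz 
     68  0.1604   +0.045  +0.092  +0.317  -0.099
    137  0.3231   +0.123  +0.067  +0.639  -0.199
    206  0.4858   +0.253  +0.027  +0.961  -0.299


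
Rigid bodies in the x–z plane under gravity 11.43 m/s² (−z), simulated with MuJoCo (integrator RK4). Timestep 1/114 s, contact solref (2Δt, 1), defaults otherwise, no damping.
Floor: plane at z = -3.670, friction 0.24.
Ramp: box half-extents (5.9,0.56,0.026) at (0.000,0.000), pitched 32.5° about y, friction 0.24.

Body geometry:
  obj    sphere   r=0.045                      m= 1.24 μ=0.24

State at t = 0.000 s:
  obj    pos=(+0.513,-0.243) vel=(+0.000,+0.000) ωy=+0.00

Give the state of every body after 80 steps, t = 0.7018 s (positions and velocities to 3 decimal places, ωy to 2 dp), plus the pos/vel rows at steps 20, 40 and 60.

State at t = 0.7018 s:
  obj    pos=(+1.424,-0.823) vel=(+2.597,-1.654) ωy=+68.36

Key-timestep trajectory:
   step    t(s)  obj.x    obj.z    obj.vx   obj.vz 
     20  0.1754   +0.570  -0.279  +0.650  -0.414
     40  0.3509   +0.741  -0.388  +1.299  -0.827
     60  0.5263   +1.026  -0.569  +1.948  -1.241


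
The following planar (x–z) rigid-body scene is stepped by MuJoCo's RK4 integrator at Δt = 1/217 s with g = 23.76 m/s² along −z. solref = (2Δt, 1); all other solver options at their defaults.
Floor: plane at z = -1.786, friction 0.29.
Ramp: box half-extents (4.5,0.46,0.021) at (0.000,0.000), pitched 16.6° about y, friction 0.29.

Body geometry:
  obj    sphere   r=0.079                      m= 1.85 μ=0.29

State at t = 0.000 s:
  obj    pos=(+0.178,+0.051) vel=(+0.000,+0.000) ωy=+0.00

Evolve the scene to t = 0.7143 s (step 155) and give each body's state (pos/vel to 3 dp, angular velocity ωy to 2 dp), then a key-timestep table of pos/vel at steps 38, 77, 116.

State at t = 0.7143 s:
  obj    pos=(+1.364,-0.302) vel=(+3.319,-0.989) ωy=+43.83

Key-timestep trajectory:
   step    t(s)  obj.x    obj.z    obj.vx   obj.vz 
     38  0.1751   +0.249  +0.030  +0.814  -0.243
     77  0.3548   +0.471  -0.036  +1.649  -0.492
    116  0.5346   +0.842  -0.147  +2.484  -0.741


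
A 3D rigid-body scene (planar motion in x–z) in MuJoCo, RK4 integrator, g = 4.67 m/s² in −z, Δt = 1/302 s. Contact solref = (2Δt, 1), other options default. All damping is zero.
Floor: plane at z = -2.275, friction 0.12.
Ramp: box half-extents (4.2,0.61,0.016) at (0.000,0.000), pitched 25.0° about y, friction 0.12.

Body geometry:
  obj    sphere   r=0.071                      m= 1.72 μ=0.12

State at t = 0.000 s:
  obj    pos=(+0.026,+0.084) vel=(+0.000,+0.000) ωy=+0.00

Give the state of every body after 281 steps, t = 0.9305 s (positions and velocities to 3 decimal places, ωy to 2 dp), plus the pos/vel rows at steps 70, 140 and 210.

State at t = 0.9305 s:
  obj    pos=(+0.601,-0.184) vel=(+1.238,-0.570) ωy=+16.67

Key-timestep trajectory:
   step    t(s)  obj.x    obj.z    obj.vx   obj.vz 
     70  0.2318   +0.062  +0.067  +0.308  -0.144
    140  0.4636   +0.169  +0.017  +0.614  -0.292
    210  0.6954   +0.347  -0.066  +0.921  -0.440


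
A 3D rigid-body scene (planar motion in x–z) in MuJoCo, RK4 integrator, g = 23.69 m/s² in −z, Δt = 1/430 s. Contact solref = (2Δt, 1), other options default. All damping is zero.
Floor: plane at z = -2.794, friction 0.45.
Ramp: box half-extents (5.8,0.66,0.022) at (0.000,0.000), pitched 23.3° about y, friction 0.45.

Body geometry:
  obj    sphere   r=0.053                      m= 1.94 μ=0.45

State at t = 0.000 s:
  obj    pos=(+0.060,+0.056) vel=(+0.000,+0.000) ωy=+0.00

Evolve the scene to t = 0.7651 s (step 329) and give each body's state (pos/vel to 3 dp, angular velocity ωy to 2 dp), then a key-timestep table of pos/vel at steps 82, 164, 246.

State at t = 0.7651 s:
  obj    pos=(+1.859,-0.719) vel=(+4.703,-2.026) ωy=+96.61

Key-timestep trajectory:
   step    t(s)  obj.x    obj.z    obj.vx   obj.vz 
     82  0.1907   +0.172  +0.008  +1.172  -0.505
    164  0.3814   +0.507  -0.137  +2.345  -1.010
    246  0.5721   +1.066  -0.377  +3.517  -1.515


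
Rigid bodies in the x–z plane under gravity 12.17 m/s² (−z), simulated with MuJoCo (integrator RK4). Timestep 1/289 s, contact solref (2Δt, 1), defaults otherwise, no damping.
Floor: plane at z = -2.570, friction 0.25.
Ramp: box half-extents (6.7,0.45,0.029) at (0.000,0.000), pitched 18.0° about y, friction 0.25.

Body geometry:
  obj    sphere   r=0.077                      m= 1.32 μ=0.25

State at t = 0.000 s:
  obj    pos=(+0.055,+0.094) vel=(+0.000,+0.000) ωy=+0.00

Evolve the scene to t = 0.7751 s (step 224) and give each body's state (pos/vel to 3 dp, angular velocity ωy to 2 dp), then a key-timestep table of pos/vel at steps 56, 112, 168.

State at t = 0.7751 s:
  obj    pos=(+0.822,-0.156) vel=(+1.980,-0.643) ωy=+27.04

Key-timestep trajectory:
   step    t(s)  obj.x    obj.z    obj.vx   obj.vz 
     56  0.1938   +0.103  +0.078  +0.495  -0.161
    112  0.3875   +0.247  +0.031  +0.990  -0.322
    168  0.5813   +0.487  -0.047  +1.485  -0.483


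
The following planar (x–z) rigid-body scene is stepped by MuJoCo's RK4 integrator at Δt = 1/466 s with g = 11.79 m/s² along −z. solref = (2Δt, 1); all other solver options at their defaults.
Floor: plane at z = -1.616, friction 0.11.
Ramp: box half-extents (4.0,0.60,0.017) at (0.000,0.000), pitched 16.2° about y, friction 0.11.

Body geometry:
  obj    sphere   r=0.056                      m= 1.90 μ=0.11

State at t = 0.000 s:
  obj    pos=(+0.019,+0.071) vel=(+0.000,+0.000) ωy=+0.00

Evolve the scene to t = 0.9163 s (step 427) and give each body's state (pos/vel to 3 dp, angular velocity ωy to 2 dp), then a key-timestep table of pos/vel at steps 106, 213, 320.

State at t = 0.9163 s:
  obj    pos=(+0.966,-0.205) vel=(+2.067,-0.601) ωy=+38.44

Key-timestep trajectory:
   step    t(s)  obj.x    obj.z    obj.vx   obj.vz 
    106  0.2275   +0.077  +0.054  +0.513  -0.149
    213  0.4571   +0.255  +0.002  +1.031  -0.300
    320  0.6867   +0.551  -0.084  +1.549  -0.450


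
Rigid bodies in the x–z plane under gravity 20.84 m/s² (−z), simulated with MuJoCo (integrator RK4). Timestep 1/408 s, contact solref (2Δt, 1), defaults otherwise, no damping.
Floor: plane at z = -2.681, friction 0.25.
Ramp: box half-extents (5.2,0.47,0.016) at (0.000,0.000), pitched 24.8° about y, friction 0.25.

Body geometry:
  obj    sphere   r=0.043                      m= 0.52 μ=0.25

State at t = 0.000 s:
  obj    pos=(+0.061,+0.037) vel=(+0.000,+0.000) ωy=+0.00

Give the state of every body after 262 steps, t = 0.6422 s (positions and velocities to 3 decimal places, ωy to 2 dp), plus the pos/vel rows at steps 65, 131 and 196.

State at t = 0.6422 s:
  obj    pos=(+1.230,-0.503) vel=(+3.640,-1.682) ωy=+93.23

Key-timestep trajectory:
   step    t(s)  obj.x    obj.z    obj.vx   obj.vz 
     65  0.1593   +0.133  +0.004  +0.903  -0.417
    131  0.3211   +0.353  -0.098  +1.820  -0.841
    196  0.4804   +0.715  -0.265  +2.723  -1.258


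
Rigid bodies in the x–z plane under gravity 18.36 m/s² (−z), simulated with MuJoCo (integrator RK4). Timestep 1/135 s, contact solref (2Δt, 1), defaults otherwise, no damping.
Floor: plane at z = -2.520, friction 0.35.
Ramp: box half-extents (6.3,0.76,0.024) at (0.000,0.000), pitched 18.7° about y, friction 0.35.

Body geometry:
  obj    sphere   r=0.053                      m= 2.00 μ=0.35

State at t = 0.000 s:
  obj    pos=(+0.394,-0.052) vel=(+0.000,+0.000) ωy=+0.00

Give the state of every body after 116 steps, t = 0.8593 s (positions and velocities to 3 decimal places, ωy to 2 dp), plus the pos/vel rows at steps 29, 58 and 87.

State at t = 0.8593 s:
  obj    pos=(+1.864,-0.550) vel=(+3.422,-1.158) ωy=+68.15

Key-timestep trajectory:
   step    t(s)  obj.x    obj.z    obj.vx   obj.vz 
     29  0.2148   +0.486  -0.083  +0.856  -0.290
     58  0.4296   +0.762  -0.177  +1.711  -0.579
     87  0.6444   +1.221  -0.332  +2.566  -0.869


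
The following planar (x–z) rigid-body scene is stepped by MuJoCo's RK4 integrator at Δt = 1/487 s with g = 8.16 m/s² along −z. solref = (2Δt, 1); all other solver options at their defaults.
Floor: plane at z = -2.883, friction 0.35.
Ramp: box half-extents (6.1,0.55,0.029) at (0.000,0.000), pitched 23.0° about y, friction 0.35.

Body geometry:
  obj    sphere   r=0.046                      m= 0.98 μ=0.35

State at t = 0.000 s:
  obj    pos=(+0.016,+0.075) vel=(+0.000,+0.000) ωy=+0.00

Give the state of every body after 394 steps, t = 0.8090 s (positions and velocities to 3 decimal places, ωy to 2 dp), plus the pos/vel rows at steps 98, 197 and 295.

State at t = 0.8090 s:
  obj    pos=(+0.702,-0.217) vel=(+1.696,-0.720) ωy=+40.05

Key-timestep trajectory:
   step    t(s)  obj.x    obj.z    obj.vx   obj.vz 
     98  0.2012   +0.058  +0.057  +0.422  -0.179
    197  0.4045   +0.187  +0.002  +0.848  -0.360
    295  0.6057   +0.401  -0.089  +1.270  -0.539


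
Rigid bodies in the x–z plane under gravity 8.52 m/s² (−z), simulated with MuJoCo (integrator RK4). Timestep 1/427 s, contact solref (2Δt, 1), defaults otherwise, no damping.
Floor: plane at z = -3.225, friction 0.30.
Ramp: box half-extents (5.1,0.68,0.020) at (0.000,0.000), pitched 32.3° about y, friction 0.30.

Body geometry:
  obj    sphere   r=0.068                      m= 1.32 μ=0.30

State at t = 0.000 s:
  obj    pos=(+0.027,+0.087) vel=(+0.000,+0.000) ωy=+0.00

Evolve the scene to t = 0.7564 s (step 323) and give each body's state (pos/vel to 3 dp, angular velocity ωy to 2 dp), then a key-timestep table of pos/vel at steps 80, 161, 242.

State at t = 0.7564 s:
  obj    pos=(+0.814,-0.410) vel=(+2.079,-1.315) ωy=+36.17

Key-timestep trajectory:
   step    t(s)  obj.x    obj.z    obj.vx   obj.vz 
     80  0.1874   +0.075  +0.057  +0.515  -0.326
    161  0.3770   +0.222  -0.037  +1.037  -0.655
    242  0.5667   +0.469  -0.192  +1.558  -0.985


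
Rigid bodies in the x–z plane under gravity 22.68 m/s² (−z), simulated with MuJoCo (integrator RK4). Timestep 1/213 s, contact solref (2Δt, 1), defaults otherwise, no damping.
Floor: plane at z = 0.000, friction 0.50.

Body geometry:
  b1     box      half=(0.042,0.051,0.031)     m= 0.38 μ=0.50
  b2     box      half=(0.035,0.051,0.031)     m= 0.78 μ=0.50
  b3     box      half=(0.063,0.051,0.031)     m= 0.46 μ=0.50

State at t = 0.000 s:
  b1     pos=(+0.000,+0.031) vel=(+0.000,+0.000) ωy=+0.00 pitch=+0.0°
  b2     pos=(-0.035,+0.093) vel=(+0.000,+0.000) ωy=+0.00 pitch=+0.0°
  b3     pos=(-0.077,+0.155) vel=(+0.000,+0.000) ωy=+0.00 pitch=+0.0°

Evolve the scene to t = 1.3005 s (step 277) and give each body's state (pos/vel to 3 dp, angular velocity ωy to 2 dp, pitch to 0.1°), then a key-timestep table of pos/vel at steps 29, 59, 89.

State at t = 1.3005 s:
  b1     pos=(+0.000,+0.031) vel=(+0.000,+0.000) ωy=+0.00 pitch=+0.0°
  b2     pos=(-0.082,+0.035) vel=(+0.000,+0.000) ωy=+0.00 pitch=-90.0°
  b3     pos=(-0.281,+0.031) vel=(+0.000,+0.000) ωy=+0.00 pitch=+180.0°

Key-timestep trajectory:
   step    t(s)  b1.x    b1.z    b1.vx   b1.vz   b2.x    b2.z    b2.vx   b2.vz   b3.x    b3.z    b3.vx   b3.vz 
     29  0.1362   +0.000  +0.031  +0.002  +0.000   -0.050  +0.093  -0.285  -0.066   -0.117  +0.128  -0.626  -0.684
     59  0.2770   +0.000  +0.031  +0.000  +0.000   -0.082  +0.035  +0.013  +0.023   -0.200  +0.068  -0.336  +0.104
     89  0.4178   +0.000  +0.031  +0.000  +0.000   -0.082  +0.035  +0.000  +0.000   -0.247  +0.062  -0.520  -0.259


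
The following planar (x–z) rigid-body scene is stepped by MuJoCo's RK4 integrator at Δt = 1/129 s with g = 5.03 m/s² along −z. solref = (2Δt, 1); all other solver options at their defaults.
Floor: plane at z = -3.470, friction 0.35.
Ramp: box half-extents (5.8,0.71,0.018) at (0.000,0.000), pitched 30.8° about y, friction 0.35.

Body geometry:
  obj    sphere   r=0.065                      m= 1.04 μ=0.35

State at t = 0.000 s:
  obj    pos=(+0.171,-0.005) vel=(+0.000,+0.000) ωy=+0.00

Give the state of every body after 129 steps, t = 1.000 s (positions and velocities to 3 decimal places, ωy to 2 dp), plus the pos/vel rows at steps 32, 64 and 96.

State at t = 1.000 s:
  obj    pos=(+0.961,-0.476) vel=(+1.580,-0.942) ωy=+28.30

Key-timestep trajectory:
   step    t(s)  obj.x    obj.z    obj.vx   obj.vz 
     32  0.2481   +0.220  -0.034  +0.392  -0.234
     64  0.4961   +0.365  -0.121  +0.784  -0.467
     96  0.7442   +0.609  -0.266  +1.176  -0.701


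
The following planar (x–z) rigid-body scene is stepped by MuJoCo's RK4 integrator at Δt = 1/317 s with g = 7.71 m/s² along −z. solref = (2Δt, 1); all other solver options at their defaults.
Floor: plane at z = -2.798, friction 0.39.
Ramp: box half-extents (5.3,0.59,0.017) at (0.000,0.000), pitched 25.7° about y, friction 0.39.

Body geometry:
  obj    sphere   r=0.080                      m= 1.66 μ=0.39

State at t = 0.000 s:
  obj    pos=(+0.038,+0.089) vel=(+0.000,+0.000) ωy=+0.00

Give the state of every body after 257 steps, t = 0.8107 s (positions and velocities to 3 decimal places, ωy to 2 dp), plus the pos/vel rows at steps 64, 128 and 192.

State at t = 0.8107 s:
  obj    pos=(+0.745,-0.251) vel=(+1.745,-0.840) ωy=+24.20

Key-timestep trajectory:
   step    t(s)  obj.x    obj.z    obj.vx   obj.vz 
     64  0.2019   +0.082  +0.068  +0.435  -0.209
    128  0.4038   +0.214  +0.005  +0.869  -0.418
    192  0.6057   +0.433  -0.101  +1.303  -0.627


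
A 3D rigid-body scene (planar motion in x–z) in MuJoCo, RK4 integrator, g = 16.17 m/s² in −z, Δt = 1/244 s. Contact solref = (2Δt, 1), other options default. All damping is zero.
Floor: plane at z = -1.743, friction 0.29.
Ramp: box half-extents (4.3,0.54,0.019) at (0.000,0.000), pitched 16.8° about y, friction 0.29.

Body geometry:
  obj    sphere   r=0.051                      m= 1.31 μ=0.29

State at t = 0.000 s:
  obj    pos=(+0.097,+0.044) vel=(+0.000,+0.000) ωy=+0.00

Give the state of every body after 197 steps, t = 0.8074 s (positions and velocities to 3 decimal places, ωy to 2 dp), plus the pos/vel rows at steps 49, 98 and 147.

State at t = 0.8074 s:
  obj    pos=(+1.139,-0.271) vel=(+2.580,-0.779) ωy=+52.84

Key-timestep trajectory:
   step    t(s)  obj.x    obj.z    obj.vx   obj.vz 
     49  0.2008   +0.161  +0.024  +0.642  -0.194
     98  0.4016   +0.355  -0.034  +1.284  -0.388
    147  0.6025   +0.677  -0.131  +1.925  -0.581


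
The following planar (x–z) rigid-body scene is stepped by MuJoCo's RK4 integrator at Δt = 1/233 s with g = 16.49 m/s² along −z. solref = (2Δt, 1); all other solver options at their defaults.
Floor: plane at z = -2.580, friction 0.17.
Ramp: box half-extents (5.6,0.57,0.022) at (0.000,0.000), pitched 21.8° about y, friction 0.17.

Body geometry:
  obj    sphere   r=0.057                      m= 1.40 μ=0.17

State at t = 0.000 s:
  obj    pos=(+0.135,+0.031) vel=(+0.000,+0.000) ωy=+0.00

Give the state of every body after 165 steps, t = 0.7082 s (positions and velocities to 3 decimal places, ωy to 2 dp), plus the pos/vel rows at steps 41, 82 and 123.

State at t = 0.7082 s:
  obj    pos=(+1.154,-0.376) vel=(+2.876,-1.150) ωy=+54.33

Key-timestep trajectory:
   step    t(s)  obj.x    obj.z    obj.vx   obj.vz 
     41  0.1760   +0.198  +0.006  +0.715  -0.286
     82  0.3519   +0.387  -0.070  +1.430  -0.572
    123  0.5279   +0.701  -0.195  +2.144  -0.858
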